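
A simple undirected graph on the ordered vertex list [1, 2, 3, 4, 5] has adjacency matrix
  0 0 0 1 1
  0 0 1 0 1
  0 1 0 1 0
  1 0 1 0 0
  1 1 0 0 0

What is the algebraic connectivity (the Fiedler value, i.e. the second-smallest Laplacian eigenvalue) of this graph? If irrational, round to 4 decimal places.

Each diagonal entry of L is the vertex degree and each off-diagonal entry is -1 where an edge is present, 0 otherwise; in the order [1, 2, 3, 4, 5] the diagonal is [2, 2, 2, 2, 2]. The sorted Laplacian eigenvalues are [0, 1.3820, 1.3820, 3.6180, 3.6180]; the algebraic connectivity is the second entry, 1.3820.

1.3820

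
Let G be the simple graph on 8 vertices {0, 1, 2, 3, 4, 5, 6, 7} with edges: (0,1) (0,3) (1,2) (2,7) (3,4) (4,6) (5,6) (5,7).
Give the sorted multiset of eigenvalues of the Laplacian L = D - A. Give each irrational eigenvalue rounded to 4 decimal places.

Each diagonal entry of L is the vertex degree and each off-diagonal entry is -1 where an edge is present, 0 otherwise; in the order [0, 1, 2, 3, 4, 5, 6, 7] the diagonal is [2, 2, 2, 2, 2, 2, 2, 2]. Diagonalising L (or applying a numerical eigensolver to the 8x8 matrix) gives the spectrum above. The single zero eigenvalue shows the graph is connected. There is one zero in the spectrum, matching the 1 component.

[0, 0.5858, 0.5858, 2, 2, 3.4142, 3.4142, 4]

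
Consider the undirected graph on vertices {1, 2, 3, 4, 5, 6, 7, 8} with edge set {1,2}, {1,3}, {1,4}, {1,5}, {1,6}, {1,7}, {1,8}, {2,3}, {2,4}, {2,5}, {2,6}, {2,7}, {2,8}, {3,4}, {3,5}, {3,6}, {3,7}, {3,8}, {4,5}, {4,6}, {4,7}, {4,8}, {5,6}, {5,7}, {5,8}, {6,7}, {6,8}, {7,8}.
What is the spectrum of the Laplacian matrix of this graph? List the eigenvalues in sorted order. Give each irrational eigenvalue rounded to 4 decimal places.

[0, 8, 8, 8, 8, 8, 8, 8]

Each diagonal entry of L is the vertex degree and each off-diagonal entry is -1 where an edge is present, 0 otherwise; in the order [1, 2, 3, 4, 5, 6, 7, 8] the diagonal is [7, 7, 7, 7, 7, 7, 7, 7]. The multiplicity of 0 as a Laplacian eigenvalue equals the number of connected components. By the matrix-tree theorem the graph has (1/8) * product of the nonzero eigenvalues = 262144 spanning trees.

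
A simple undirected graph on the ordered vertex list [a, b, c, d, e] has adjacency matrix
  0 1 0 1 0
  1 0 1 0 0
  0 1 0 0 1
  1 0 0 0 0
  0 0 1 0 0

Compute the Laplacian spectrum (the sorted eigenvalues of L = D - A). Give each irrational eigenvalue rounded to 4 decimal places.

Reading degrees in the order [a, b, c, d, e] gives [2, 2, 2, 1, 1]; set D = diag(2, 2, 2, 1, 1) and form L = D - A. Since every row of L sums to 0, the all-ones vector is in the kernel and 0 is an eigenvalue. The single zero eigenvalue shows the graph is connected. There is one zero in the spectrum, matching the 1 component. By the matrix-tree theorem the graph has (1/5) * product of the nonzero eigenvalues = 1 spanning tree.

[0, 0.3820, 1.3820, 2.6180, 3.6180]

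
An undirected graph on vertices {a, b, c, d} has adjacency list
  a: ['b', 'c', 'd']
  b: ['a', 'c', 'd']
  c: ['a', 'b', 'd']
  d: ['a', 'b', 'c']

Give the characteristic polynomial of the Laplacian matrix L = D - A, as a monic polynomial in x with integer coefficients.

x^4 - 12x^3 + 48x^2 - 64x

With the vertex order [a, b, c, d], the degrees are [3, 3, 3, 3], giving D = diag(3, 3, 3, 3) and L = D - A. L has integer entries, so p(x) = det(xI - L) has integer coefficients. Expanding the determinant yields x^4 - 12x^3 + 48x^2 - 64x. The constant term is 0 because L is singular (the all-ones vector lies in its kernel). The largest eigenvalue, 4, is at most the vertex count 4. The eigenvalues sum to 12, which equals trace(L) = 2|E|.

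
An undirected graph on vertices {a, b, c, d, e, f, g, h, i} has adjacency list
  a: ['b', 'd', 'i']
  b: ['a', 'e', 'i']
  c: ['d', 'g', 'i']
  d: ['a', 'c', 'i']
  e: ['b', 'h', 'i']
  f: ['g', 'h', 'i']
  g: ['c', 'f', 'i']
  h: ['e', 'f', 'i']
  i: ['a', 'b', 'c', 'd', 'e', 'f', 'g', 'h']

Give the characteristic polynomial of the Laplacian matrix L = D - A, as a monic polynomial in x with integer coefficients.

x^9 - 32x^8 + 428x^7 - 3136x^6 + 13786x^5 - 37232x^4 + 60276x^3 - 53424x^2 + 19845x

Each diagonal entry of L is the vertex degree and each off-diagonal entry is -1 where an edge is present, 0 otherwise; in the order [a, b, c, d, e, f, g, h, i] the diagonal is [3, 3, 3, 3, 3, 3, 3, 3, 8]. L has integer entries, so p(x) = det(xI - L) has integer coefficients. Expanding the determinant yields x^9 - 32x^8 + 428x^7 - 3136x^6 + 13786x^5 - 37232x^4 + 60276x^3 - 53424x^2 + 19845x. The coefficient of x^8 equals -trace(L) = -32, matching the sum of degrees. By the matrix-tree theorem the graph has (1/9) * product of the nonzero eigenvalues = 2205 spanning trees.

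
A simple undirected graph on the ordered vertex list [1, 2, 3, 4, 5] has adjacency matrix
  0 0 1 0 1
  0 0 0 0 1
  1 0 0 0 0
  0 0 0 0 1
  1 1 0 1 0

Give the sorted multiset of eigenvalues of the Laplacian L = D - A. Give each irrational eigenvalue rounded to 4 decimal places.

With the vertex order [1, 2, 3, 4, 5], the degrees are [2, 1, 1, 1, 3], giving D = diag(2, 1, 1, 1, 3) and L = D - A. The multiplicity of 0 as a Laplacian eigenvalue equals the number of connected components. There is one zero in the spectrum, matching the 1 component.

[0, 0.5188, 1, 2.3111, 4.1701]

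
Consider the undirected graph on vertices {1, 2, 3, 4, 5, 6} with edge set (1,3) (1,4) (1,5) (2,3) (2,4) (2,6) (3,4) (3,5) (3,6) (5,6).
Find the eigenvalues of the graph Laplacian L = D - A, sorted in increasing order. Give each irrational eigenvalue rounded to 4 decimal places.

With the vertex order [1, 2, 3, 4, 5, 6], the degrees are [3, 3, 5, 3, 3, 3], giving D = diag(3, 3, 5, 3, 3, 3) and L = D - A. The multiplicity of 0 as a Laplacian eigenvalue equals the number of connected components. There is one zero in the spectrum, matching the 1 component.

[0, 2.3820, 2.3820, 4.6180, 4.6180, 6]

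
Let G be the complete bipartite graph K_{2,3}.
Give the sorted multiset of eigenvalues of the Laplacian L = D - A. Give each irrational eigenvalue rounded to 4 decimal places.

The graph has 5 vertices and degree multiset [3, 3, 2, 2, 2]; D is the diagonal matrix of degrees and L = D - A. Since every row of L sums to 0, the all-ones vector is in the kernel and 0 is an eigenvalue. The single zero eigenvalue shows the graph is connected. By the matrix-tree theorem the graph has (1/5) * product of the nonzero eigenvalues = 12 spanning trees.

[0, 2, 2, 3, 5]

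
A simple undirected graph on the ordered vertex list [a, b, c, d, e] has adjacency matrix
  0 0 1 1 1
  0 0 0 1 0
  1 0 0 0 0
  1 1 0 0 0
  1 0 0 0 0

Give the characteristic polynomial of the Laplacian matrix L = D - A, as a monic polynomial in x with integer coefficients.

With the vertex order [a, b, c, d, e], the degrees are [3, 1, 1, 2, 1], giving D = diag(3, 1, 1, 2, 1) and L = D - A. L has integer entries, so p(x) = det(xI - L) has integer coefficients. Expanding the determinant yields x^5 - 8x^4 + 20x^3 - 18x^2 + 5x. Since p(0) = det(-L) = 0, x divides p(x).

x^5 - 8x^4 + 20x^3 - 18x^2 + 5x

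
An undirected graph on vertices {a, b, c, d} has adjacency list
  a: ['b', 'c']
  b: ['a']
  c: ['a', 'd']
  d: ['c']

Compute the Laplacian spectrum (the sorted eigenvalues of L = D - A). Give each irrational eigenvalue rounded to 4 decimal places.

[0, 0.5858, 2, 3.4142]

Each diagonal entry of L is the vertex degree and each off-diagonal entry is -1 where an edge is present, 0 otherwise; in the order [a, b, c, d] the diagonal is [2, 1, 2, 1]. The multiplicity of 0 as a Laplacian eigenvalue equals the number of connected components. By the matrix-tree theorem the graph has (1/4) * product of the nonzero eigenvalues = 1 spanning tree.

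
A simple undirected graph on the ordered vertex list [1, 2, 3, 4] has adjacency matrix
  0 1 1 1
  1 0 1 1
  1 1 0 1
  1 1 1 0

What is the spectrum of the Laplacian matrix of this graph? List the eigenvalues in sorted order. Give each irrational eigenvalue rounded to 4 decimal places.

[0, 4, 4, 4]

With the vertex order [1, 2, 3, 4], the degrees are [3, 3, 3, 3], giving D = diag(3, 3, 3, 3) and L = D - A. Diagonalising L (or applying a numerical eigensolver to the 4x4 matrix) gives the spectrum above. The single zero eigenvalue shows the graph is connected. The largest eigenvalue, 4, is at most the vertex count 4.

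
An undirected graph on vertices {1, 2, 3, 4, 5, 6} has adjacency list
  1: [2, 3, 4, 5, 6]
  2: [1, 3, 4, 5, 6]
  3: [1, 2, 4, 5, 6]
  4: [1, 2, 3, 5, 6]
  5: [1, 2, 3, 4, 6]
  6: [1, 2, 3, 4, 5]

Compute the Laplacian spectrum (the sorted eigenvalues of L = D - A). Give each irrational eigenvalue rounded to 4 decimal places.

[0, 6, 6, 6, 6, 6]

With the vertex order [1, 2, 3, 4, 5, 6], the degrees are [5, 5, 5, 5, 5, 5], giving D = diag(5, 5, 5, 5, 5, 5) and L = D - A. L is symmetric positive semidefinite, so every eigenvalue is real and nonnegative. The eigenvalues sum to 30, which equals trace(L) = 2|E|. By the matrix-tree theorem the graph has (1/6) * product of the nonzero eigenvalues = 1296 spanning trees.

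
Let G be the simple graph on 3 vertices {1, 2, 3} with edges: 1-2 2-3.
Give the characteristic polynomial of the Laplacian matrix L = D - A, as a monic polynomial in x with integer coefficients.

x^3 - 4x^2 + 3x

Each diagonal entry of L is the vertex degree and each off-diagonal entry is -1 where an edge is present, 0 otherwise; in the order [1, 2, 3] the diagonal is [1, 2, 1]. Computing det(xI - L) by cofactor expansion (or equivalently via sum-over-permutations) gives x^3 - 4x^2 + 3x. The constant term is 0 because L is singular (the all-ones vector lies in its kernel).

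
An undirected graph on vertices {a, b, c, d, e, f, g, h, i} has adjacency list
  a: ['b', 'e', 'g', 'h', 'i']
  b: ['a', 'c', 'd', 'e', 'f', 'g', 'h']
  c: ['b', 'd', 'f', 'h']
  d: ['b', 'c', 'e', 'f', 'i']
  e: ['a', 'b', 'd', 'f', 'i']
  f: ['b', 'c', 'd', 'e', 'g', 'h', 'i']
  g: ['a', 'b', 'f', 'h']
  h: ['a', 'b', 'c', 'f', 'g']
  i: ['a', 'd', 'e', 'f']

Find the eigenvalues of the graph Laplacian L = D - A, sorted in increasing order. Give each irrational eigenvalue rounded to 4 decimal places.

[0, 2.9142, 3.3534, 5.1888, 5.3112, 6.2573, 6.5183, 8.0361, 8.4208]

With the vertex order [a, b, c, d, e, f, g, h, i], the degrees are [5, 7, 4, 5, 5, 7, 4, 5, 4], giving D = diag(5, 7, 4, 5, 5, 7, 4, 5, 4) and L = D - A. Since every row of L sums to 0, the all-ones vector is in the kernel and 0 is an eigenvalue. The single zero eigenvalue shows the graph is connected. The largest eigenvalue, 8.4208, is at most the vertex count 9. By the matrix-tree theorem the graph has (1/9) * product of the nonzero eigenvalues = 82591 spanning trees.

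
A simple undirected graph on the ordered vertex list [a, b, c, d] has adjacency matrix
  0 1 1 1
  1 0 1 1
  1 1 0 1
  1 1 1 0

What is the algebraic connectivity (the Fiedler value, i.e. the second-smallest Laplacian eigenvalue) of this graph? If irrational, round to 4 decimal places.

4

Reading degrees in the order [a, b, c, d] gives [3, 3, 3, 3]; set D = diag(3, 3, 3, 3) and form L = D - A. Computing the eigenvalues of L and sorting gives [0, 4, 4, 4]. The Fiedler value lambda_2 = 4 is strictly positive, so the graph is connected. There is one zero in the spectrum, matching the 1 component.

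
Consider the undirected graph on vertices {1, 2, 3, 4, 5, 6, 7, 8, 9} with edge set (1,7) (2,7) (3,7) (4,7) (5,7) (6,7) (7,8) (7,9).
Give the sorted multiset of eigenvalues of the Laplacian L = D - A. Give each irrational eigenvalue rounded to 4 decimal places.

With the vertex order [1, 2, 3, 4, 5, 6, 7, 8, 9], the degrees are [1, 1, 1, 1, 1, 1, 8, 1, 1], giving D = diag(1, 1, 1, 1, 1, 1, 8, 1, 1) and L = D - A. L is symmetric positive semidefinite, so every eigenvalue is real and nonnegative. The single zero eigenvalue shows the graph is connected. There is one zero in the spectrum, matching the 1 component. By the matrix-tree theorem the graph has (1/9) * product of the nonzero eigenvalues = 1 spanning tree.

[0, 1, 1, 1, 1, 1, 1, 1, 9]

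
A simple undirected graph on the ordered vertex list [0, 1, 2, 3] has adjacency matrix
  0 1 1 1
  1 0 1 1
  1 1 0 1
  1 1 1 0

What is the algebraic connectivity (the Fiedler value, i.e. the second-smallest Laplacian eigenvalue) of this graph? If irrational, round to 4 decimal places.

Each diagonal entry of L is the vertex degree and each off-diagonal entry is -1 where an edge is present, 0 otherwise; in the order [0, 1, 2, 3] the diagonal is [3, 3, 3, 3]. Computing the eigenvalues of L and sorting gives [0, 4, 4, 4]. The Fiedler value lambda_2 = 4 is strictly positive, so the graph is connected. The eigenvalues sum to 12, which equals trace(L) = 2|E|.

4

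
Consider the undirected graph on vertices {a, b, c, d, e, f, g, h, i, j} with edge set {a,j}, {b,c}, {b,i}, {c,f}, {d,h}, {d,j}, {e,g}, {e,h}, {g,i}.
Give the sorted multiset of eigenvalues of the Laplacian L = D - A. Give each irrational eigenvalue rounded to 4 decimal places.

[0, 0.0979, 0.3820, 0.8244, 1.3820, 2, 2.6180, 3.1756, 3.6180, 3.9021]

Each diagonal entry of L is the vertex degree and each off-diagonal entry is -1 where an edge is present, 0 otherwise; in the order [a, b, c, d, e, f, g, h, i, j] the diagonal is [1, 2, 2, 2, 2, 1, 2, 2, 2, 2]. Since every row of L sums to 0, the all-ones vector is in the kernel and 0 is an eigenvalue. The largest eigenvalue, 3.9021, is at most the vertex count 10.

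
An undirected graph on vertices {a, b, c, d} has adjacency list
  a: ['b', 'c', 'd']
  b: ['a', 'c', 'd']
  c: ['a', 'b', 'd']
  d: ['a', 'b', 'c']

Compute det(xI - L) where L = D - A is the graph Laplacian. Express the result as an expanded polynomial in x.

x^4 - 12x^3 + 48x^2 - 64x

With the vertex order [a, b, c, d], the degrees are [3, 3, 3, 3], giving D = diag(3, 3, 3, 3) and L = D - A. Computing det(xI - L) by cofactor expansion (or equivalently via sum-over-permutations) gives x^4 - 12x^3 + 48x^2 - 64x. The constant term is 0 because L is singular (the all-ones vector lies in its kernel). There is one zero in the spectrum, matching the 1 component.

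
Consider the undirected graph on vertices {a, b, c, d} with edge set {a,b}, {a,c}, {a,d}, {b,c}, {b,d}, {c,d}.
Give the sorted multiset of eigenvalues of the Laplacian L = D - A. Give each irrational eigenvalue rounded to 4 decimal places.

With the vertex order [a, b, c, d], the degrees are [3, 3, 3, 3], giving D = diag(3, 3, 3, 3) and L = D - A. Diagonalising L (or applying a numerical eigensolver to the 4x4 matrix) gives the spectrum above. The single zero eigenvalue shows the graph is connected. The largest eigenvalue, 4, is at most the vertex count 4.

[0, 4, 4, 4]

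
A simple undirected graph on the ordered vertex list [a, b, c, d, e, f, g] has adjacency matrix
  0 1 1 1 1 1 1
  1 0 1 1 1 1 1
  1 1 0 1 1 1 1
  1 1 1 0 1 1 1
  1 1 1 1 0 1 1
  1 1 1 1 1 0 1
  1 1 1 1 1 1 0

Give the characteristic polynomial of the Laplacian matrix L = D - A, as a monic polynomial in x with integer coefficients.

With the vertex order [a, b, c, d, e, f, g], the degrees are [6, 6, 6, 6, 6, 6, 6], giving D = diag(6, 6, 6, 6, 6, 6, 6) and L = D - A. L has integer entries, so p(x) = det(xI - L) has integer coefficients. Expanding the determinant yields x^7 - 42x^6 + 735x^5 - 6860x^4 + 36015x^3 - 100842x^2 + 117649x. The coefficient of x^6 equals -trace(L) = -42, matching the sum of degrees. There is one zero in the spectrum, matching the 1 component.

x^7 - 42x^6 + 735x^5 - 6860x^4 + 36015x^3 - 100842x^2 + 117649x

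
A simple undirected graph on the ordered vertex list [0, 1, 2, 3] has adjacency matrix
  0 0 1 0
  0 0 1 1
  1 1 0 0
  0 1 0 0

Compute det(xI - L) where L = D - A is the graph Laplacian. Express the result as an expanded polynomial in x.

x^4 - 6x^3 + 10x^2 - 4x

Each diagonal entry of L is the vertex degree and each off-diagonal entry is -1 where an edge is present, 0 otherwise; in the order [0, 1, 2, 3] the diagonal is [1, 2, 2, 1]. L has integer entries, so p(x) = det(xI - L) has integer coefficients. Expanding the determinant yields x^4 - 6x^3 + 10x^2 - 4x. Since p(0) = det(-L) = 0, x divides p(x). The eigenvalues sum to 6, which equals trace(L) = 2|E|. The largest eigenvalue, 3.4142, is at most the vertex count 4.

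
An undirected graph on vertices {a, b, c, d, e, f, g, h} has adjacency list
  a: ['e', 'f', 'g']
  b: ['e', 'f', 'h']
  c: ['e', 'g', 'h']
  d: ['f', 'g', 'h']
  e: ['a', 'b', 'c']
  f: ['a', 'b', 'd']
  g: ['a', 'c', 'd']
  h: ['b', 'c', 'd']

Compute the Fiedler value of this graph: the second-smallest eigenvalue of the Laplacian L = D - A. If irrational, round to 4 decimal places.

Reading degrees in the order [a, b, c, d, e, f, g, h] gives [3, 3, 3, 3, 3, 3, 3, 3]; set D = diag(3, 3, 3, 3, 3, 3, 3, 3) and form L = D - A. The sorted Laplacian eigenvalues are [0, 2, 2, 2, 4, 4, 4, 6]; the algebraic connectivity is the second entry, 2.

2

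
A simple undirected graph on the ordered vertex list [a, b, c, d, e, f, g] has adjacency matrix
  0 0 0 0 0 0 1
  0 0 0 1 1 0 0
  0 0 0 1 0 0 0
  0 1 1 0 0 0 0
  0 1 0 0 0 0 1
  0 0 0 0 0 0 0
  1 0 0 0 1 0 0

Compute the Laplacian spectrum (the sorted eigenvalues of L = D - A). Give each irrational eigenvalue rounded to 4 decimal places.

With the vertex order [a, b, c, d, e, f, g], the degrees are [1, 2, 1, 2, 2, 0, 2], giving D = diag(1, 2, 1, 2, 2, 0, 2) and L = D - A. L is symmetric positive semidefinite, so every eigenvalue is real and nonnegative. The 2 zero eigenvalues correspond to the 2 connected components. The largest eigenvalue, 3.7321, is at most the vertex count 7.

[0, 0, 0.2679, 1, 2, 3, 3.7321]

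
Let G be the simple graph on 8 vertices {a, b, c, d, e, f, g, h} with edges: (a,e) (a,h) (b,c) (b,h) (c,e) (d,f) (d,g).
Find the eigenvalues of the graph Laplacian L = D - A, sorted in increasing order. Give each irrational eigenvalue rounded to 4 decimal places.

[0, 0, 1, 1.3820, 1.3820, 3, 3.6180, 3.6180]

Reading degrees in the order [a, b, c, d, e, f, g, h] gives [2, 2, 2, 2, 2, 1, 1, 2]; set D = diag(2, 2, 2, 2, 2, 1, 1, 2) and form L = D - A. L is symmetric positive semidefinite, so every eigenvalue is real and nonnegative. The 2 zero eigenvalues correspond to the 2 connected components. The eigenvalues sum to 14, which equals trace(L) = 2|E|.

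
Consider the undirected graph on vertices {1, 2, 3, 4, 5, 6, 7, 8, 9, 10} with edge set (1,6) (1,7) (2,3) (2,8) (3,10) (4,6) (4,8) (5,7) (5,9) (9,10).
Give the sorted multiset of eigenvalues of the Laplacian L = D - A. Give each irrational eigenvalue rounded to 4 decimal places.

[0, 0.3820, 0.3820, 1.3820, 1.3820, 2.6180, 2.6180, 3.6180, 3.6180, 4]

Reading degrees in the order [1, 2, 3, 4, 5, 6, 7, 8, 9, 10] gives [2, 2, 2, 2, 2, 2, 2, 2, 2, 2]; set D = diag(2, 2, 2, 2, 2, 2, 2, 2, 2, 2) and form L = D - A. Diagonalising L (or applying a numerical eigensolver to the 10x10 matrix) gives the spectrum above.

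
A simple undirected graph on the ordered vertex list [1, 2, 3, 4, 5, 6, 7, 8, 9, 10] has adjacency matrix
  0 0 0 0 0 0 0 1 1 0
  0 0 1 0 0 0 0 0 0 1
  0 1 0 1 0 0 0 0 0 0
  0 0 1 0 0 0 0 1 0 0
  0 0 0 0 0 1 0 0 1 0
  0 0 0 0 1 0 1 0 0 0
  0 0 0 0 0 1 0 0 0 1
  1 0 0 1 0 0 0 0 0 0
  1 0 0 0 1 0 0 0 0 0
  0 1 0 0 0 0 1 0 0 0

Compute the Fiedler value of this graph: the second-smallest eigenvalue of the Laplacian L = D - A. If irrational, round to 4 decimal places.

Each diagonal entry of L is the vertex degree and each off-diagonal entry is -1 where an edge is present, 0 otherwise; in the order [1, 2, 3, 4, 5, 6, 7, 8, 9, 10] the diagonal is [2, 2, 2, 2, 2, 2, 2, 2, 2, 2]. Computing the eigenvalues of L and sorting gives [0, 0.3820, 0.3820, 1.3820, 1.3820, 2.6180, 2.6180, 3.6180, 3.6180, 4]. The Fiedler value lambda_2 = 0.3820 is strictly positive, so the graph is connected.

0.3820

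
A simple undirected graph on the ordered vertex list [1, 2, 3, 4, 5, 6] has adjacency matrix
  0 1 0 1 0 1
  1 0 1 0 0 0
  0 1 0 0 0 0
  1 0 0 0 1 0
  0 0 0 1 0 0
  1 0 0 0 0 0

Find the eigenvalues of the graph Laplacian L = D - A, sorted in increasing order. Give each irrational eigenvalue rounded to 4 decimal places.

With the vertex order [1, 2, 3, 4, 5, 6], the degrees are [3, 2, 1, 2, 1, 1], giving D = diag(3, 2, 1, 2, 1, 1) and L = D - A. The multiplicity of 0 as a Laplacian eigenvalue equals the number of connected components. The single zero eigenvalue shows the graph is connected. The largest eigenvalue, 4.3028, is at most the vertex count 6.

[0, 0.3820, 0.6972, 2, 2.6180, 4.3028]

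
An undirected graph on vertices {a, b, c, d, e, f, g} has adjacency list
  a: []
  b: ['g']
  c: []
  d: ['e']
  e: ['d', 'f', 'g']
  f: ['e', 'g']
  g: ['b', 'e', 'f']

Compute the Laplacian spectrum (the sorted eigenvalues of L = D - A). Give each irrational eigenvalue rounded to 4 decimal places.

[0, 0, 0, 0.6972, 1.3820, 3.6180, 4.3028]

With the vertex order [a, b, c, d, e, f, g], the degrees are [0, 1, 0, 1, 3, 2, 3], giving D = diag(0, 1, 0, 1, 3, 2, 3) and L = D - A. Since every row of L sums to 0, the all-ones vector is in the kernel and 0 is an eigenvalue. The 3 zero eigenvalues correspond to the 3 connected components. The largest eigenvalue, 4.3028, is at most the vertex count 7. There are 3 zeros in the spectrum, matching the 3 components.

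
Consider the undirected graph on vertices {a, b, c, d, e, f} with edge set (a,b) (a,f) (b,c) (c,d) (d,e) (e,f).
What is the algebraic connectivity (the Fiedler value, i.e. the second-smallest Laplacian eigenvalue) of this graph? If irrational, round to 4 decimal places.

With the vertex order [a, b, c, d, e, f], the degrees are [2, 2, 2, 2, 2, 2], giving D = diag(2, 2, 2, 2, 2, 2) and L = D - A. Computing the eigenvalues of L and sorting gives [0, 1, 1, 3, 3, 4]. The Fiedler value lambda_2 = 1 is strictly positive, so the graph is connected. By the matrix-tree theorem the graph has (1/6) * product of the nonzero eigenvalues = 6 spanning trees.

1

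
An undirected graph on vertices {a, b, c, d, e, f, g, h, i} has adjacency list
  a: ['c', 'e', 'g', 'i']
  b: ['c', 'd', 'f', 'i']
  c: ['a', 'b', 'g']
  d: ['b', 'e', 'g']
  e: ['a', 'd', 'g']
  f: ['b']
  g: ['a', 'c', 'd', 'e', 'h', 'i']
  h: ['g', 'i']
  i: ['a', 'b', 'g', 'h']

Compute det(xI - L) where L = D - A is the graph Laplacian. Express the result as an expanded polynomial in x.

Each diagonal entry of L is the vertex degree and each off-diagonal entry is -1 where an edge is present, 0 otherwise; in the order [a, b, c, d, e, f, g, h, i] the diagonal is [4, 4, 3, 3, 3, 1, 6, 2, 4]. L has integer entries, so p(x) = det(xI - L) has integer coefficients. Expanding the determinant yields x^9 - 30x^8 + 377x^7 - 2582x^6 + 10490x^5 - 25724x^4 + 36853x^3 - 27820x^2 + 8280x. The constant term is 0 because L is singular (the all-ones vector lies in its kernel). By the matrix-tree theorem the graph has (1/9) * product of the nonzero eigenvalues = 920 spanning trees.

x^9 - 30x^8 + 377x^7 - 2582x^6 + 10490x^5 - 25724x^4 + 36853x^3 - 27820x^2 + 8280x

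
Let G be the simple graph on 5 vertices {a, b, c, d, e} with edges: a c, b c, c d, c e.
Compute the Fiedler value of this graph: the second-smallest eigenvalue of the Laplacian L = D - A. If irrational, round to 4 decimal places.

Reading degrees in the order [a, b, c, d, e] gives [1, 1, 4, 1, 1]; set D = diag(1, 1, 4, 1, 1) and form L = D - A. The sorted Laplacian eigenvalues are [0, 1, 1, 1, 5]; the algebraic connectivity is the second entry, 1. By the matrix-tree theorem the graph has (1/5) * product of the nonzero eigenvalues = 1 spanning tree. The largest eigenvalue, 5, is at most the vertex count 5.

1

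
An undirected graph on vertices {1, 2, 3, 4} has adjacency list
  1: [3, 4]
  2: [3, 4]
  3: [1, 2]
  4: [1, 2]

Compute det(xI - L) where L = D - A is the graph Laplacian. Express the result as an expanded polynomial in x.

x^4 - 8x^3 + 20x^2 - 16x

Reading degrees in the order [1, 2, 3, 4] gives [2, 2, 2, 2]; set D = diag(2, 2, 2, 2) and form L = D - A. Computing det(xI - L) by cofactor expansion (or equivalently via sum-over-permutations) gives x^4 - 8x^3 + 20x^2 - 16x. The coefficient of x^3 equals -trace(L) = -8, matching the sum of degrees.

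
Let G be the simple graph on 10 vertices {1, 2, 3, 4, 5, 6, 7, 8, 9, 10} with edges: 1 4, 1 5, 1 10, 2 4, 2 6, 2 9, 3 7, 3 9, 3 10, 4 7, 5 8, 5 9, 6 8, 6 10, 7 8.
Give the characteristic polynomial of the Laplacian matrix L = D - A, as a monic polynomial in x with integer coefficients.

Each diagonal entry of L is the vertex degree and each off-diagonal entry is -1 where an edge is present, 0 otherwise; in the order [1, 2, 3, 4, 5, 6, 7, 8, 9, 10] the diagonal is [3, 3, 3, 3, 3, 3, 3, 3, 3, 3]. Computing det(xI - L) by cofactor expansion (or equivalently via sum-over-permutations) gives x^10 - 30x^9 + 390x^8 - 2880x^7 + 13305x^6 - 39882x^5 + 77640x^4 - 94800x^3 + 66000x^2 - 20000x. The constant term is 0 because L is singular (the all-ones vector lies in its kernel). The largest eigenvalue, 5, is at most the vertex count 10.

x^10 - 30x^9 + 390x^8 - 2880x^7 + 13305x^6 - 39882x^5 + 77640x^4 - 94800x^3 + 66000x^2 - 20000x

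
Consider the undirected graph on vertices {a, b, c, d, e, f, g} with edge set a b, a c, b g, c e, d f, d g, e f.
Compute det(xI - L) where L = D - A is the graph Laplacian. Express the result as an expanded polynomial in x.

x^7 - 14x^6 + 77x^5 - 210x^4 + 294x^3 - 196x^2 + 49x

Reading degrees in the order [a, b, c, d, e, f, g] gives [2, 2, 2, 2, 2, 2, 2]; set D = diag(2, 2, 2, 2, 2, 2, 2) and form L = D - A. Computing det(xI - L) by cofactor expansion (or equivalently via sum-over-permutations) gives x^7 - 14x^6 + 77x^5 - 210x^4 + 294x^3 - 196x^2 + 49x. The coefficient of x^6 equals -trace(L) = -14, matching the sum of degrees. The eigenvalues sum to 14, which equals trace(L) = 2|E|.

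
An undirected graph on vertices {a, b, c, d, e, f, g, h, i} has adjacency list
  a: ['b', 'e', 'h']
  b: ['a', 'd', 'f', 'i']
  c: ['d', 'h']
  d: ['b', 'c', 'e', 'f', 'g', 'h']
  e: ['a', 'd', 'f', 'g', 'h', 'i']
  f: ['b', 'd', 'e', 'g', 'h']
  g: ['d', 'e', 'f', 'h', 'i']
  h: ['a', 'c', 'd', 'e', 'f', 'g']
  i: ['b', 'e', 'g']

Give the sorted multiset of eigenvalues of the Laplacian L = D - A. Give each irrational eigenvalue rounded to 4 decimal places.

[0, 1.7468, 2.7377, 3.4416, 4.0916, 6.3248, 6.7141, 7.2147, 7.7287]

With the vertex order [a, b, c, d, e, f, g, h, i], the degrees are [3, 4, 2, 6, 6, 5, 5, 6, 3], giving D = diag(3, 4, 2, 6, 6, 5, 5, 6, 3) and L = D - A. L is symmetric positive semidefinite, so every eigenvalue is real and nonnegative.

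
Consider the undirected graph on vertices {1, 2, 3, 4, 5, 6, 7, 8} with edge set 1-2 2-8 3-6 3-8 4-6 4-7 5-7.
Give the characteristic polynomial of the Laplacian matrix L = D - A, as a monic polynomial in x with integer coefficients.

With the vertex order [1, 2, 3, 4, 5, 6, 7, 8], the degrees are [1, 2, 2, 2, 1, 2, 2, 2], giving D = diag(1, 2, 2, 2, 1, 2, 2, 2) and L = D - A. L has integer entries, so p(x) = det(xI - L) has integer coefficients. Expanding the determinant yields x^8 - 14x^7 + 78x^6 - 220x^5 + 330x^4 - 252x^3 + 84x^2 - 8x. Since p(0) = det(-L) = 0, x divides p(x). The largest eigenvalue, 3.8478, is at most the vertex count 8. The eigenvalues sum to 14, which equals trace(L) = 2|E|.

x^8 - 14x^7 + 78x^6 - 220x^5 + 330x^4 - 252x^3 + 84x^2 - 8x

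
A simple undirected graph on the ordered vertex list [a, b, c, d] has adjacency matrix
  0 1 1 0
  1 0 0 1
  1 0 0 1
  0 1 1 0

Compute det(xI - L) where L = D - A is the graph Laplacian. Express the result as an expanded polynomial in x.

With the vertex order [a, b, c, d], the degrees are [2, 2, 2, 2], giving D = diag(2, 2, 2, 2) and L = D - A. L has integer entries, so p(x) = det(xI - L) has integer coefficients. Expanding the determinant yields x^4 - 8x^3 + 20x^2 - 16x. The coefficient of x^3 equals -trace(L) = -8, matching the sum of degrees. There is one zero in the spectrum, matching the 1 component.

x^4 - 8x^3 + 20x^2 - 16x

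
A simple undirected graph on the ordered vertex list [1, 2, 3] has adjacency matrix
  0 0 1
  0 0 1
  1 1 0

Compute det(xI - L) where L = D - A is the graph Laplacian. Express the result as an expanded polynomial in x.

Each diagonal entry of L is the vertex degree and each off-diagonal entry is -1 where an edge is present, 0 otherwise; in the order [1, 2, 3] the diagonal is [1, 1, 2]. The eigenvalues of L are [0, 1, 3]; the characteristic polynomial is the product of (x - lambda_i), which multiplies out to x^3 - 4x^2 + 3x. The constant term is 0 because L is singular (the all-ones vector lies in its kernel). There is one zero in the spectrum, matching the 1 component.

x^3 - 4x^2 + 3x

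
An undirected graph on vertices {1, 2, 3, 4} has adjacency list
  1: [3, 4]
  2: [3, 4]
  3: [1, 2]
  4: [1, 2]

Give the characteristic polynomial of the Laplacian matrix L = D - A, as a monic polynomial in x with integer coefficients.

x^4 - 8x^3 + 20x^2 - 16x

Reading degrees in the order [1, 2, 3, 4] gives [2, 2, 2, 2]; set D = diag(2, 2, 2, 2) and form L = D - A. Computing det(xI - L) by cofactor expansion (or equivalently via sum-over-permutations) gives x^4 - 8x^3 + 20x^2 - 16x. The coefficient of x^3 equals -trace(L) = -8, matching the sum of degrees. The largest eigenvalue, 4, is at most the vertex count 4.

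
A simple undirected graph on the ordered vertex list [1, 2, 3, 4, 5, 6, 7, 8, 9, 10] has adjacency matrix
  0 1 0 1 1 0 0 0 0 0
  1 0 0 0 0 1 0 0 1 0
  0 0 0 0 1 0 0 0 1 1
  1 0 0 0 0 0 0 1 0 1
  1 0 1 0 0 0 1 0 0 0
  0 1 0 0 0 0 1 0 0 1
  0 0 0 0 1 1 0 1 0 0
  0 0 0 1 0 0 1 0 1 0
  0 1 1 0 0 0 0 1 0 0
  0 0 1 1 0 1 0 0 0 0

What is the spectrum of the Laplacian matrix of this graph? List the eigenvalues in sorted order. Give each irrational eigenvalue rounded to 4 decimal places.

Reading degrees in the order [1, 2, 3, 4, 5, 6, 7, 8, 9, 10] gives [3, 3, 3, 3, 3, 3, 3, 3, 3, 3]; set D = diag(3, 3, 3, 3, 3, 3, 3, 3, 3, 3) and form L = D - A. L is symmetric positive semidefinite, so every eigenvalue is real and nonnegative. The single zero eigenvalue shows the graph is connected. There is one zero in the spectrum, matching the 1 component. The largest eigenvalue, 5, is at most the vertex count 10.

[0, 2, 2, 2, 2, 2, 5, 5, 5, 5]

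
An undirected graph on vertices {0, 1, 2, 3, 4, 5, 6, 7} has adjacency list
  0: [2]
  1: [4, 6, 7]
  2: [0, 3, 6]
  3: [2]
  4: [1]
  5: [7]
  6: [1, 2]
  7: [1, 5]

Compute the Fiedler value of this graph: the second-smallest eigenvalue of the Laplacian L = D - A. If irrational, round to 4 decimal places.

0.2137

With the vertex order [0, 1, 2, 3, 4, 5, 6, 7], the degrees are [1, 3, 3, 1, 1, 1, 2, 2], giving D = diag(1, 3, 3, 1, 1, 1, 2, 2) and L = D - A. The sorted Laplacian eigenvalues are [0, 0.2137, 0.6177, 1, 1.4977, 2.3537, 3.8408, 4.4763]; the algebraic connectivity is the second entry, 0.2137. The eigenvalues sum to 14, which equals trace(L) = 2|E|.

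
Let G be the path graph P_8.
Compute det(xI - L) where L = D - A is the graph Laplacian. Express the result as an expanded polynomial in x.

x^8 - 14x^7 + 78x^6 - 220x^5 + 330x^4 - 252x^3 + 84x^2 - 8x

The graph has 8 vertices and degree multiset [2, 2, 2, 2, 2, 2, 1, 1]; D is the diagonal matrix of degrees and L = D - A. L has integer entries, so p(x) = det(xI - L) has integer coefficients. Expanding the determinant yields x^8 - 14x^7 + 78x^6 - 220x^5 + 330x^4 - 252x^3 + 84x^2 - 8x. The constant term is 0 because L is singular (the all-ones vector lies in its kernel). The eigenvalues sum to 14, which equals trace(L) = 2|E|. There is one zero in the spectrum, matching the 1 component.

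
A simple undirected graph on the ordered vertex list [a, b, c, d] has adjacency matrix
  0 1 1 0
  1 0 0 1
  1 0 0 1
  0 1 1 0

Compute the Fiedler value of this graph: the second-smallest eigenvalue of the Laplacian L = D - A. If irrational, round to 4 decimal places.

Reading degrees in the order [a, b, c, d] gives [2, 2, 2, 2]; set D = diag(2, 2, 2, 2) and form L = D - A. The sorted Laplacian eigenvalues are [0, 2, 2, 4]; the algebraic connectivity is the second entry, 2. The eigenvalues sum to 8, which equals trace(L) = 2|E|.

2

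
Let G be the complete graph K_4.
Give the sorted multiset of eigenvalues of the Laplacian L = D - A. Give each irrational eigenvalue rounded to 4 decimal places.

The graph has 4 vertices and degree multiset [3, 3, 3, 3]; D is the diagonal matrix of degrees and L = D - A. Since every row of L sums to 0, the all-ones vector is in the kernel and 0 is an eigenvalue. The single zero eigenvalue shows the graph is connected.

[0, 4, 4, 4]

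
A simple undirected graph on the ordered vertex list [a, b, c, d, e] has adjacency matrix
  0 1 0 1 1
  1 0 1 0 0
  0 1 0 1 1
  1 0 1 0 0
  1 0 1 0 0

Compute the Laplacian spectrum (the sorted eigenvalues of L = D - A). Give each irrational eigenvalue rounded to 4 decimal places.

Each diagonal entry of L is the vertex degree and each off-diagonal entry is -1 where an edge is present, 0 otherwise; in the order [a, b, c, d, e] the diagonal is [3, 2, 3, 2, 2]. Since every row of L sums to 0, the all-ones vector is in the kernel and 0 is an eigenvalue.

[0, 2, 2, 3, 5]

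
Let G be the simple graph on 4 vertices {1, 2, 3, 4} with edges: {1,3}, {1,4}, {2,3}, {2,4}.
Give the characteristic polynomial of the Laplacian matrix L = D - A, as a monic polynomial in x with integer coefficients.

x^4 - 8x^3 + 20x^2 - 16x

With the vertex order [1, 2, 3, 4], the degrees are [2, 2, 2, 2], giving D = diag(2, 2, 2, 2) and L = D - A. L has integer entries, so p(x) = det(xI - L) has integer coefficients. Expanding the determinant yields x^4 - 8x^3 + 20x^2 - 16x. The constant term is 0 because L is singular (the all-ones vector lies in its kernel). The largest eigenvalue, 4, is at most the vertex count 4.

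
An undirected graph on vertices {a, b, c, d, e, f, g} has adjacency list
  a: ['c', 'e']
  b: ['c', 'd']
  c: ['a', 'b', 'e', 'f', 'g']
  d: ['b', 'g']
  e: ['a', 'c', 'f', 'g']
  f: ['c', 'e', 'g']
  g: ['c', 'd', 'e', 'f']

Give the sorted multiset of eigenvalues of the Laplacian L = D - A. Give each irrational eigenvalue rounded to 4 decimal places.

[0, 1.1227, 2.1333, 2.7298, 4.5943, 5.2506, 6.1693]

Each diagonal entry of L is the vertex degree and each off-diagonal entry is -1 where an edge is present, 0 otherwise; in the order [a, b, c, d, e, f, g] the diagonal is [2, 2, 5, 2, 4, 3, 4]. The multiplicity of 0 as a Laplacian eigenvalue equals the number of connected components. The single zero eigenvalue shows the graph is connected. There is one zero in the spectrum, matching the 1 component.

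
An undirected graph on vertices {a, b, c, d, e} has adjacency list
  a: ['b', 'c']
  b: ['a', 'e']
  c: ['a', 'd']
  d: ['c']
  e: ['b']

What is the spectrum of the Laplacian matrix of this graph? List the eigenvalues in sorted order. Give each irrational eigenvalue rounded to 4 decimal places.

[0, 0.3820, 1.3820, 2.6180, 3.6180]

Each diagonal entry of L is the vertex degree and each off-diagonal entry is -1 where an edge is present, 0 otherwise; in the order [a, b, c, d, e] the diagonal is [2, 2, 2, 1, 1]. Diagonalising L (or applying a numerical eigensolver to the 5x5 matrix) gives the spectrum above. The single zero eigenvalue shows the graph is connected.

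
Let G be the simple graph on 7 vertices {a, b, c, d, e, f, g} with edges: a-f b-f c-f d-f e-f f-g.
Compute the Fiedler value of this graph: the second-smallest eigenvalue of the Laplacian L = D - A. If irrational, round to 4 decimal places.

1

Each diagonal entry of L is the vertex degree and each off-diagonal entry is -1 where an edge is present, 0 otherwise; in the order [a, b, c, d, e, f, g] the diagonal is [1, 1, 1, 1, 1, 6, 1]. Computing the eigenvalues of L and sorting gives [0, 1, 1, 1, 1, 1, 7]. The Fiedler value lambda_2 = 1 is strictly positive, so the graph is connected. By the matrix-tree theorem the graph has (1/7) * product of the nonzero eigenvalues = 1 spanning tree.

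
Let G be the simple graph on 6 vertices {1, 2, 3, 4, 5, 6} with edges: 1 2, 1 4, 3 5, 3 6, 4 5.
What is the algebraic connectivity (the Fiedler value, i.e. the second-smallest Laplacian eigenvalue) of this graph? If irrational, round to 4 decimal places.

Reading degrees in the order [1, 2, 3, 4, 5, 6] gives [2, 1, 2, 2, 2, 1]; set D = diag(2, 1, 2, 2, 2, 1) and form L = D - A. The sorted Laplacian eigenvalues are [0, 0.2679, 1, 2, 3, 3.7321]; the algebraic connectivity is the second entry, 0.2679. There is one zero in the spectrum, matching the 1 component.

0.2679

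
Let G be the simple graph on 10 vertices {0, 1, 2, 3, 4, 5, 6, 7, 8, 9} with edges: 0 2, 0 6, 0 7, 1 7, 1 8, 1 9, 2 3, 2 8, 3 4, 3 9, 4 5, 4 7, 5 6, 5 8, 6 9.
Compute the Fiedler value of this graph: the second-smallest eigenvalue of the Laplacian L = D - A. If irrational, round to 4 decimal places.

2

Reading degrees in the order [0, 1, 2, 3, 4, 5, 6, 7, 8, 9] gives [3, 3, 3, 3, 3, 3, 3, 3, 3, 3]; set D = diag(3, 3, 3, 3, 3, 3, 3, 3, 3, 3) and form L = D - A. The smallest Laplacian eigenvalue is always 0. The next one, lambda_2 = 2, measures how hard the graph is to disconnect: larger values mean better connectivity. The eigenvalues sum to 30, which equals trace(L) = 2|E|. By the matrix-tree theorem the graph has (1/10) * product of the nonzero eigenvalues = 2000 spanning trees.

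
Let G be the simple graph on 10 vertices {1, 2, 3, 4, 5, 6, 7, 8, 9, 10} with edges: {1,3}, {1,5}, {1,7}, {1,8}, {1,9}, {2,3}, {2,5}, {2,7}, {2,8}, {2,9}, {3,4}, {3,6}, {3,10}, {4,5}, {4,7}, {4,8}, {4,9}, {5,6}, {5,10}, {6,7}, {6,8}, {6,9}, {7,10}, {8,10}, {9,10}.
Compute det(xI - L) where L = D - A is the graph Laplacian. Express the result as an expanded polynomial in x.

Each diagonal entry of L is the vertex degree and each off-diagonal entry is -1 where an edge is present, 0 otherwise; in the order [1, 2, 3, 4, 5, 6, 7, 8, 9, 10] the diagonal is [5, 5, 5, 5, 5, 5, 5, 5, 5, 5]. L has integer entries, so p(x) = det(xI - L) has integer coefficients. Expanding the determinant yields x^10 - 50x^9 + 1100x^8 - 14000x^7 + 113750x^6 - 612500x^5 + 2187500x^4 - 5000000x^3 + 6640625x^2 - 3906250x. The coefficient of x^9 equals -trace(L) = -50, matching the sum of degrees.

x^10 - 50x^9 + 1100x^8 - 14000x^7 + 113750x^6 - 612500x^5 + 2187500x^4 - 5000000x^3 + 6640625x^2 - 3906250x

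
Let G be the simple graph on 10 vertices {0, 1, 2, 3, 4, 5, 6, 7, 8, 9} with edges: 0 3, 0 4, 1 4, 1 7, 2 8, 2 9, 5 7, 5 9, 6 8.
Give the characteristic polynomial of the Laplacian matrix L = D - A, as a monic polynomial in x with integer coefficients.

Each diagonal entry of L is the vertex degree and each off-diagonal entry is -1 where an edge is present, 0 otherwise; in the order [0, 1, 2, 3, 4, 5, 6, 7, 8, 9] the diagonal is [2, 2, 2, 1, 2, 2, 1, 2, 2, 2]. L has integer entries, so p(x) = det(xI - L) has integer coefficients. Expanding the determinant yields x^10 - 18x^9 + 136x^8 - 560x^7 + 1365x^6 - 2002x^5 + 1716x^4 - 792x^3 + 165x^2 - 10x. The constant term is 0 because L is singular (the all-ones vector lies in its kernel). The eigenvalues sum to 18, which equals trace(L) = 2|E|.

x^10 - 18x^9 + 136x^8 - 560x^7 + 1365x^6 - 2002x^5 + 1716x^4 - 792x^3 + 165x^2 - 10x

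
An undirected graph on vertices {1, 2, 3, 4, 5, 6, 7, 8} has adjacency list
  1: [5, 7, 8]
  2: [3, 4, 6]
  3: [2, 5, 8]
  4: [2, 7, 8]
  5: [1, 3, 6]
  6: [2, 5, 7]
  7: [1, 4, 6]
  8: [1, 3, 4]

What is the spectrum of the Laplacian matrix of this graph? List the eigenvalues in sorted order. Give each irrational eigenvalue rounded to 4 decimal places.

[0, 2, 2, 2, 4, 4, 4, 6]

Each diagonal entry of L is the vertex degree and each off-diagonal entry is -1 where an edge is present, 0 otherwise; in the order [1, 2, 3, 4, 5, 6, 7, 8] the diagonal is [3, 3, 3, 3, 3, 3, 3, 3]. L is symmetric positive semidefinite, so every eigenvalue is real and nonnegative. The eigenvalues sum to 24, which equals trace(L) = 2|E|.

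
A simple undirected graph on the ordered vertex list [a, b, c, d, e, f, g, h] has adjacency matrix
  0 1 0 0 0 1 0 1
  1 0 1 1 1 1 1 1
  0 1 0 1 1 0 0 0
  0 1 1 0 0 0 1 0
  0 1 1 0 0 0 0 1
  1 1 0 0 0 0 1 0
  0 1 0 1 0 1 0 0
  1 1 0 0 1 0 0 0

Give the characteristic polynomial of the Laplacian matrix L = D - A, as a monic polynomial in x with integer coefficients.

x^8 - 28x^7 + 322x^6 - 1974x^5 + 6965x^4 - 14126x^3 + 15225x^2 - 6728x

With the vertex order [a, b, c, d, e, f, g, h], the degrees are [3, 7, 3, 3, 3, 3, 3, 3], giving D = diag(3, 7, 3, 3, 3, 3, 3, 3) and L = D - A. L has integer entries, so p(x) = det(xI - L) has integer coefficients. Expanding the determinant yields x^8 - 28x^7 + 322x^6 - 1974x^5 + 6965x^4 - 14126x^3 + 15225x^2 - 6728x. The constant term is 0 because L is singular (the all-ones vector lies in its kernel). The eigenvalues sum to 28, which equals trace(L) = 2|E|.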